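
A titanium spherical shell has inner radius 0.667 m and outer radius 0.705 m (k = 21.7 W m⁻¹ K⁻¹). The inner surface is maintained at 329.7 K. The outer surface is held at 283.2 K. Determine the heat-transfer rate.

Q = 157 kW

Q = 4πk·ΔT/(1/r₁ − 1/r₂) = 4π × 21.7 × 46.5 / (1/0.667 − 1/0.705) = 1.57×10^5 W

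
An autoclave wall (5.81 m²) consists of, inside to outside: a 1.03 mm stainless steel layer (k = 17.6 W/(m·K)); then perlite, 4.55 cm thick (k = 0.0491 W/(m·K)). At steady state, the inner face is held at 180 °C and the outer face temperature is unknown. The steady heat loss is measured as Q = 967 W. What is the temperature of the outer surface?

Series resistances:
  R_stainless steel = L/(kA) = 0.00103/(17.6·5.81) = 1.007×10^-5 K/W
  R_perlite = L/(kA) = 0.0455/(0.0491·5.81) = 0.1595 K/W
ΣR = 0.1595 K/W
ΔT = Q·ΣR = 967 × 0.1595 = 154.2 K
Heat flows outward, so T_out = T_in − ΔT = 180 − 154.2 = 25.8 °C

T_out = 25.8 °C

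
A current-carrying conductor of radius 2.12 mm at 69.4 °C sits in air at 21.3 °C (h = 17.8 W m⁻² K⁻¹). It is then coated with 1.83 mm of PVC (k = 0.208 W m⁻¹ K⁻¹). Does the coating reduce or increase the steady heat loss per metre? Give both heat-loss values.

Critical radius for a cylinder: r_cr = k/h = 0.0117 m = 1.17 cm.
Outer radius after coating: r₂ = 0.00212 + 0.00183 = 0.00395 m.
Since r₁ < r_cr and r₂ ≤ r_cr, the coating moves toward the maximum at r_cr — heat loss rises.
Bare: R = 1/(2πr₁h) = 4.218 m·K/W; Q = 48.1/4.218 = 11.4 W/m.
Coated: R = R_cond + R_conv = 2.740 m·K/W; Q = 48.1/2.740 = 17.6 W/m.

increases: 11.4 → 17.6 W/m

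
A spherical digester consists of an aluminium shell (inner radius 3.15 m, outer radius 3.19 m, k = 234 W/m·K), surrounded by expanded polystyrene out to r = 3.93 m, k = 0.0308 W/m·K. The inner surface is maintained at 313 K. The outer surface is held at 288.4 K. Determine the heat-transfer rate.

Q = 161 W

Series thermal resistances, inner to outer:
  R_aluminium = (1/3.15 − 1/3.19)/(4πk) = 0.003981/(4π·234) = 1.354×10^-6 K/W
  R_expanded polystyrene = (1/3.19 − 1/3.93)/(4πk) = 0.05903/(4π·0.0308) = 0.1525 K/W
ΣR = 1.354×10^-6 + 0.1525 = 0.1525 K/W
Q = ΔT/ΣR = (313 K − 288.4 K)/0.1525 = 161 W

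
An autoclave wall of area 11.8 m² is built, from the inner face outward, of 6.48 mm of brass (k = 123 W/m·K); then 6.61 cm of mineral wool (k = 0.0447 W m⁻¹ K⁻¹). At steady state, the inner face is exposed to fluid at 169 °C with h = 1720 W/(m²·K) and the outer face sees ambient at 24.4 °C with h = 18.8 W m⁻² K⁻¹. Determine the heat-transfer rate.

Q = 1110 W

Resistance network (inner→outer):
  R_conv,in = 1/(hA) = 1/(1720·11.8) = 4.927×10^-5 K/W
  R_brass = L/(kA) = 0.00648/(123·11.8) = 4.465×10^-6 K/W
  R_mineral wool = L/(kA) = 0.0661/(0.0447·11.8) = 0.1253 K/W
  R_conv,out = 1/(hA) = 1/(18.8·11.8) = 0.004508 K/W
ΣR = 4.927×10^-5 + 4.465×10^-6 + 0.1253 + 0.004508 = 0.1299 K/W
Q = ΔT/ΣR = (169 °C − 24.4 °C)/0.1299 = 1110 W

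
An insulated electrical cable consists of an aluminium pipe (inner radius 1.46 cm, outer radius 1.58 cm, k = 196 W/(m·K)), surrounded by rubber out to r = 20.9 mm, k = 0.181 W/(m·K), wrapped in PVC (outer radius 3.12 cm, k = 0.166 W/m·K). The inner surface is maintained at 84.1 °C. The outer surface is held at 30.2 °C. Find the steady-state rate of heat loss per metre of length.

Q' = 85.5 W/m

Treat each layer as a resistance in series:
  R'_aluminium = ln(0.0158/0.0146)/(2πk) = 0.07899/(2π·196) = 6.414×10^-5 m·K/W
  R'_rubber = ln(0.0209/0.0158)/(2πk) = 0.2797/(2π·0.181) = 0.2460 m·K/W
  R'_PVC = ln(0.0312/0.0209)/(2πk) = 0.4007/(2π·0.166) = 0.3841 m·K/W
ΣR = 6.414×10^-5 + 0.2460 + 0.3841 = 0.6302 m·K/W
Q' = ΔT/ΣR = (84.1 °C − 30.2 °C)/0.6302 = 85.5 W/m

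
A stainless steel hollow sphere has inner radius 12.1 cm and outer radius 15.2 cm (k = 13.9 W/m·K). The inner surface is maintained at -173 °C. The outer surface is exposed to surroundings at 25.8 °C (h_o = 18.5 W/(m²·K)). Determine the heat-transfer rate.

Treat each layer as a resistance in series:
  R_stainless steel = (1/0.121 − 1/0.152)/(4πk) = 1.686/(4π·13.9) = 0.009650 K/W
  R_conv,out = 1/(4πr²h) = 1/(4π·0.152²·18.5) = 0.1862 K/W
ΣR = 0.009650 + 0.1862 = 0.1958 K/W
Q = ΔT/ΣR = (-173 °C − 25.8 °C)/0.1958 = -1020 W
(Negative Q ⇒ heat flows inward; heat gain = 1020 W.)

Q = 1020 W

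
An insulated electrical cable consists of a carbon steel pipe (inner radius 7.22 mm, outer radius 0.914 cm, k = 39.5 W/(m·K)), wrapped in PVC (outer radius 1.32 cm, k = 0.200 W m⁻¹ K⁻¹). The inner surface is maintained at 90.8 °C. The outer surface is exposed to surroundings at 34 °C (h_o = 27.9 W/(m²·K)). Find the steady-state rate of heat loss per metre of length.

Resistance network (inner→outer):
  R'_carbon steel = ln(0.00914/0.00722)/(2πk) = 0.2358/(2π·39.5) = 9.501×10^-4 m·K/W
  R'_PVC = ln(0.0132/0.00914)/(2πk) = 0.3676/(2π·0.200) = 0.2925 m·K/W
  R'_conv,out = 1/(2πr h) = 1/(2π·0.0132·27.9) = 0.4322 m·K/W
ΣR = 9.501×10^-4 + 0.2925 + 0.4322 = 0.7257 m·K/W
Q' = ΔT/ΣR = (90.8 °C − 34 °C)/0.7257 = 78.3 W/m

Q' = 78.3 W/m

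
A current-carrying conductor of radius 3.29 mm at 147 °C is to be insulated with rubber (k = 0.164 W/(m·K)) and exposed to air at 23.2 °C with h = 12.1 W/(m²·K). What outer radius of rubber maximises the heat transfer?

r_cr = 1.36 cm

For a cylinder, r_cr = k_ins/h = 0.164/12.1 = 0.0136 m = 1.36 cm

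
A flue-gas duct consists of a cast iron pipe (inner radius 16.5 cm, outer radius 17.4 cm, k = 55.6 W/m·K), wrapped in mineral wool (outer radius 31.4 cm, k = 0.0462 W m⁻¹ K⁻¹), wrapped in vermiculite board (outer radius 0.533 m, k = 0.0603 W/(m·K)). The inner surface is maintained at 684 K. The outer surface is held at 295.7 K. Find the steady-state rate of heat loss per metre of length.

Resistance network (inner→outer):
  R'_cast iron = ln(0.174/0.165)/(2πk) = 0.05311/(2π·55.6) = 1.520×10^-4 m·K/W
  R'_mineral wool = ln(0.314/0.174)/(2πk) = 0.5903/(2π·0.0462) = 2.034 m·K/W
  R'_vermiculite board = ln(0.533/0.314)/(2πk) = 0.5291/(2π·0.0603) = 1.397 m·K/W
ΣR = 1.520×10^-4 + 2.034 + 1.397 = 3.431 m·K/W
Q' = ΔT/ΣR = (684 K − 295.7 K)/3.431 = 113 W/m

Q' = 113 W/m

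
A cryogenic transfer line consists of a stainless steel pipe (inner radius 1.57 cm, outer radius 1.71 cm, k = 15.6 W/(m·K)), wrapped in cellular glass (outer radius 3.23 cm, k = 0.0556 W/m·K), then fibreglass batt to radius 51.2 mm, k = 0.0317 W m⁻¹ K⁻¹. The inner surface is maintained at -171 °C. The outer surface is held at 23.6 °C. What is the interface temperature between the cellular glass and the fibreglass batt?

Series thermal resistances, inner to outer:
  R'_stainless steel = ln(0.0171/0.0157)/(2πk) = 0.08542/(2π·15.6) = 8.715×10^-4 m·K/W
  R'_cellular glass = ln(0.0323/0.0171)/(2πk) = 0.6360/(2π·0.0556) = 1.821 m·K/W
  R'_fibreglass batt = ln(0.0512/0.0323)/(2πk) = 0.4607/(2π·0.0317) = 2.313 m·K/W
ΣR = 8.715×10^-4 + 1.821 + 2.313 = 4.135 m·K/W
Q' = ΔT/ΣR = (-171 °C − 23.6 °C)/4.135 = -47.06 W/m
From the inner boundary to the cellular glass/fibreglass batt interface, ΣR_partial = 1.822 m·K/W.
T_interface = T_in − Q'·ΣR_partial = -171 °C − (-47.06)(1.822) = -85.3 °C

T = -85.3 °C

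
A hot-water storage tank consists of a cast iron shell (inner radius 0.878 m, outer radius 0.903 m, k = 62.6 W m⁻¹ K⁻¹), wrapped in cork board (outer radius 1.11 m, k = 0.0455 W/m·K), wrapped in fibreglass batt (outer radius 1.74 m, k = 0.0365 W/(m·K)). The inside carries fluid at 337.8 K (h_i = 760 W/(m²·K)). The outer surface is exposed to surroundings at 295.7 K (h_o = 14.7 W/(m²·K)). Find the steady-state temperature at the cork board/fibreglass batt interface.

Resistance network (inner→outer):
  R_conv,in = 1/(4πr²h) = 1/(4π·0.878²·760) = 1.358×10^-4 K/W
  R_cast iron = (1/0.878 − 1/0.903)/(4πk) = 0.03153/(4π·62.6) = 4.008×10^-5 K/W
  R_cork board = (1/0.903 − 1/1.11)/(4πk) = 0.2065/(4π·0.0455) = 0.3612 K/W
  R_fibreglass batt = (1/1.11 − 1/1.74)/(4πk) = 0.3262/(4π·0.0365) = 0.7112 K/W
  R_conv,out = 1/(4πr²h) = 1/(4π·1.74²·14.7) = 0.001788 K/W
ΣR = 1.358×10^-4 + 4.008×10^-5 + 0.3612 + 0.7112 + 0.001788 = 1.074 K/W
Q = ΔT/ΣR = (337.8 K − 295.7 K)/1.074 = 39.20 W
From the inner boundary to the cork board/fibreglass batt interface, ΣR_partial = 0.3614 K/W.
T_interface = T_in − Q·ΣR_partial = 337.8 K − (39.20)(0.3614) = 323.6 K

T = 323.6 K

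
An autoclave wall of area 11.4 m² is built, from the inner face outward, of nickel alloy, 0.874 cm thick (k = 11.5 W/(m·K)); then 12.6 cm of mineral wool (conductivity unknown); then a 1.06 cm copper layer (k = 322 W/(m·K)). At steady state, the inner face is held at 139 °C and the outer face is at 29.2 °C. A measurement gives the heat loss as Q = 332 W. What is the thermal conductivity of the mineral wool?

k = 0.0334 W/m·K

ΣR = ΔT/Q = |139 − 29.2|/332 = 0.3307 K/W
Known resistances:
  R_nickel alloy = L/(kA) = 0.00874/(11.5·11.4) = 6.667×10^-5 K/W
  R_copper = L/(kA) = 0.0106/(322·11.4) = 2.888×10^-6 K/W
R_mineral wool = ΣR − ΣR_known = 0.3307 − 6.956×10^-5 = 0.3306 K/W
L/(kA) = 0.3306 ⇒ k = 0.126/(0.3306·11.4) = 0.0334 W/m·K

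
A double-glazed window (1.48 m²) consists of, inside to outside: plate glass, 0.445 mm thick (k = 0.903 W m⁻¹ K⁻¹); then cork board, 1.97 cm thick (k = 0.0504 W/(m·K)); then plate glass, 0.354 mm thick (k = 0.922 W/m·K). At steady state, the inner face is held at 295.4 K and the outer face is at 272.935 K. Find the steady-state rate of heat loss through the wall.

Series thermal resistances, inner to outer:
  R_plate glass = L/(kA) = 4.45×10^-4/(0.903·1.48) = 3.330×10^-4 K/W
  R_cork board = L/(kA) = 0.0197/(0.0504·1.48) = 0.2641 K/W
  R_plate glass = L/(kA) = 3.54×10^-4/(0.922·1.48) = 2.594×10^-4 K/W
ΣR = 3.330×10^-4 + 0.2641 + 2.594×10^-4 = 0.2647 K/W
Q = ΔT/ΣR = (295.4 K − 272.935 K)/0.2647 = 84.9 W

Q = 84.9 W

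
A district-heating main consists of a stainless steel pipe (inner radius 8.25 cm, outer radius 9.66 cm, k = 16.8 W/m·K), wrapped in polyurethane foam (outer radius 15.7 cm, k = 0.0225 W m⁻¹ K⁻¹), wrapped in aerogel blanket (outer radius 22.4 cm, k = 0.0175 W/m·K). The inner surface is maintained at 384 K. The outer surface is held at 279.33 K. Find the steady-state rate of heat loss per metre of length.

Q' = 15.7 W/m

Series thermal resistances, inner to outer:
  R'_stainless steel = ln(0.0966/0.0825)/(2πk) = 0.1578/(2π·16.8) = 0.001495 m·K/W
  R'_polyurethane foam = ln(0.157/0.0966)/(2πk) = 0.4857/(2π·0.0225) = 3.435 m·K/W
  R'_aerogel blanket = ln(0.224/0.157)/(2πk) = 0.3554/(2π·0.0175) = 3.232 m·K/W
ΣR = 0.001495 + 3.435 + 3.232 = 6.668 m·K/W
Q' = ΔT/ΣR = (384 K − 279.33 K)/6.668 = 15.7 W/m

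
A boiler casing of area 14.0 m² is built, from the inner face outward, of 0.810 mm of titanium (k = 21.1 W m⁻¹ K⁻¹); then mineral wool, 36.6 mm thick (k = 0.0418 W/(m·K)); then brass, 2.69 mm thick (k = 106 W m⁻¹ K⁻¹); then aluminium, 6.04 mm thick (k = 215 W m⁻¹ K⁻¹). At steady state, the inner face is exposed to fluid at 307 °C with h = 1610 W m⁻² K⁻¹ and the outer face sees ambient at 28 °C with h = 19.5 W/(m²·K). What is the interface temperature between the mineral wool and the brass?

Treat each layer as a resistance in series:
  R_conv,in = 1/(hA) = 1/(1610·14.0) = 4.437×10^-5 K/W
  R_titanium = L/(kA) = 8.10×10^-4/(21.1·14.0) = 2.742×10^-6 K/W
  R_mineral wool = L/(kA) = 0.0366/(0.0418·14.0) = 0.06254 K/W
  R_brass = L/(kA) = 0.00269/(106·14.0) = 1.813×10^-6 K/W
  R_aluminium = L/(kA) = 0.00604/(215·14.0) = 2.007×10^-6 K/W
  R_conv,out = 1/(hA) = 1/(19.5·14.0) = 0.003663 K/W
ΣR = 4.437×10^-5 + 2.742×10^-6 + 0.06254 + 1.813×10^-6 + 2.007×10^-6 + 0.003663 = 0.06625 K/W
Q = ΔT/ΣR = (307 °C − 28 °C)/0.06625 = 4211 W
From the inner boundary to the mineral wool/brass interface, ΣR_partial = 0.06259 K/W.
T_interface = T_in − Q·ΣR_partial = 307 °C − (4211)(0.06259) = 43.4 °C

T = 43.4 °C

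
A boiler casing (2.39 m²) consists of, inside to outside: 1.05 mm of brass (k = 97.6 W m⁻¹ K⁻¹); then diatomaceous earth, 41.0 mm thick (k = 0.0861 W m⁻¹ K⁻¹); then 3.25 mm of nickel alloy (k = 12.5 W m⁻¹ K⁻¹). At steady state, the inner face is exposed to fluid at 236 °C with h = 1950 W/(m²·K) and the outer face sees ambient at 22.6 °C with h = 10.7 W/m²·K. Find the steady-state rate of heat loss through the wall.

Q = 894 W

Series thermal resistances, inner to outer:
  R_conv,in = 1/(hA) = 1/(1950·2.39) = 2.146×10^-4 K/W
  R_brass = L/(kA) = 0.00105/(97.6·2.39) = 4.501×10^-6 K/W
  R_diatomaceous earth = L/(kA) = 0.0410/(0.0861·2.39) = 0.1992 K/W
  R_nickel alloy = L/(kA) = 0.00325/(12.5·2.39) = 1.088×10^-4 K/W
  R_conv,out = 1/(hA) = 1/(10.7·2.39) = 0.03910 K/W
ΣR = 2.146×10^-4 + 4.501×10^-6 + 0.1992 + 1.088×10^-4 + 0.03910 = 0.2386 K/W
Q = ΔT/ΣR = (236 °C − 22.6 °C)/0.2386 = 894 W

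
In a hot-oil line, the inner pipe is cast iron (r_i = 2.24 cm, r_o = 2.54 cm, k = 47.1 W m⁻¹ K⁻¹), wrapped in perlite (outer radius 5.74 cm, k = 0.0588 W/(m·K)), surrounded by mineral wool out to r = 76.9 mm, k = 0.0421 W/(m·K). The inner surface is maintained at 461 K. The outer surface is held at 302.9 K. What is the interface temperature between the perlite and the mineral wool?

T = 355.7 K

Resistance network (inner→outer):
  R'_cast iron = ln(0.0254/0.0224)/(2πk) = 0.1257/(2π·47.1) = 4.247×10^-4 m·K/W
  R'_perlite = ln(0.0574/0.0254)/(2πk) = 0.8153/(2π·0.0588) = 2.207 m·K/W
  R'_mineral wool = ln(0.0769/0.0574)/(2πk) = 0.2925/(2π·0.0421) = 1.106 m·K/W
ΣR = 4.247×10^-4 + 2.207 + 1.106 = 3.313 m·K/W
Q' = ΔT/ΣR = (461 K − 302.9 K)/3.313 = 47.72 W/m
From the inner boundary to the perlite/mineral wool interface, ΣR_partial = 2.207 m·K/W.
T_interface = T_in − Q'·ΣR_partial = 461 K − (47.72)(2.207) = 355.7 K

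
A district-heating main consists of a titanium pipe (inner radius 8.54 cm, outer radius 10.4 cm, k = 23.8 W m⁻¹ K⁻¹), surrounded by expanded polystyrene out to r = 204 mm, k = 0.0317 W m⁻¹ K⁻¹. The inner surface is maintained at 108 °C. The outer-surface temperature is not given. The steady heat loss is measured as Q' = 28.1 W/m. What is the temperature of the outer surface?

Series resistances:
  R'_titanium = ln(0.104/0.0854)/(2πk) = 0.1970/(2π·23.8) = 0.001318 m·K/W
  R'_expanded polystyrene = ln(0.204/0.104)/(2πk) = 0.6737/(2π·0.0317) = 3.383 m·K/W
ΣR = 3.384 m·K/W
ΔT = Q'·ΣR = 28.1 × 3.384 = 95.09 K
Heat flows outward, so T_out = T_in − ΔT = 108 − 95.09 = 12.9 °C

T_out = 12.9 °C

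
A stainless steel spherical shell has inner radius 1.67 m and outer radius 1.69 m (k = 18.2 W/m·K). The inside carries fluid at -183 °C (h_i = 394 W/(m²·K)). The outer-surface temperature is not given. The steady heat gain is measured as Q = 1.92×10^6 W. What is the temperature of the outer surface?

T_out = 15.5 °C

Series resistances:
  R_conv,in = 1/(4πr²h) = 1/(4π·1.67²·394) = 7.242×10^-5 K/W
  R_stainless steel = (1/1.67 − 1/1.69)/(4πk) = 0.007086/(4π·18.2) = 3.098×10^-5 K/W
ΣR = 1.034×10^-4 K/W
ΔT = Q·ΣR = 1.92×10^6 × 1.034×10^-4 = 198.5 K
Heat flows inward, so T_out = T_in + ΔT = -183 + 198.5 = 15.5 °C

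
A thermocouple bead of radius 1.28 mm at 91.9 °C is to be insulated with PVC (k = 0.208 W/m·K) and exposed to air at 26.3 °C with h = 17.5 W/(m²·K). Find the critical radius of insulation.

r_cr = 2.38 cm

For a sphere, r_cr = 2k_ins/h = 2·0.208/17.5 = 0.0238 m = 2.38 cm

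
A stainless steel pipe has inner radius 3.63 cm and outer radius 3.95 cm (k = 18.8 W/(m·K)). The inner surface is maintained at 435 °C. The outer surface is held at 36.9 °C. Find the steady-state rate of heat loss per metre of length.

Q' = 5.57×10^5 W/m

Q' = 2πk·ΔT/ln(r₂/r₁) = 2π × 18.8 × 398.1 / ln(0.0395/0.0363) = 5.57×10^5 W/m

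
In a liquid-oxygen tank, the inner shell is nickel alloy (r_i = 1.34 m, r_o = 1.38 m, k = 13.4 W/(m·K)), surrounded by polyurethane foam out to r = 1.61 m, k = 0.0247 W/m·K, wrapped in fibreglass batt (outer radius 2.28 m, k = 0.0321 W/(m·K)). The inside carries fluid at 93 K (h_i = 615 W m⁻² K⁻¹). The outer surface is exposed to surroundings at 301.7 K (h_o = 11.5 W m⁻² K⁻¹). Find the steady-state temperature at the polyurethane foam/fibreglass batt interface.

Treat each layer as a resistance in series:
  R_conv,in = 1/(4πr²h) = 1/(4π·1.34²·615) = 7.206×10^-5 K/W
  R_nickel alloy = (1/1.34 − 1/1.38)/(4πk) = 0.02163/(4π·13.4) = 1.285×10^-4 K/W
  R_polyurethane foam = (1/1.38 − 1/1.61)/(4πk) = 0.1035/(4π·0.0247) = 0.3335 K/W
  R_fibreglass batt = (1/1.61 − 1/2.28)/(4πk) = 0.1825/(4π·0.0321) = 0.4525 K/W
  R_conv,out = 1/(4πr²h) = 1/(4π·2.28²·11.5) = 0.001331 K/W
ΣR = 7.206×10^-5 + 1.285×10^-4 + 0.3335 + 0.4525 + 0.001331 = 0.7875 K/W
Q = ΔT/ΣR = (93 K − 301.7 K)/0.7875 = -265.0 W
From the inner boundary to the polyurethane foam/fibreglass batt interface, ΣR_partial = 0.3337 K/W.
T_interface = T_in − Q·ΣR_partial = 93 K − (-265.0)(0.3337) = 181.4 K

T = 181.4 K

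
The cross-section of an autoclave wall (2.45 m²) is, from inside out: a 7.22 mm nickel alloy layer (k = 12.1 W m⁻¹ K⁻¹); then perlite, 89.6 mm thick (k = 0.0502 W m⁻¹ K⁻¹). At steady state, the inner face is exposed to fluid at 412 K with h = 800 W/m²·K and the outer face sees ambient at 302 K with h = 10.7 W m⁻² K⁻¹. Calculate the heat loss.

Q = 143 W

Series thermal resistances, inner to outer:
  R_conv,in = 1/(hA) = 1/(800·2.45) = 5.102×10^-4 K/W
  R_nickel alloy = L/(kA) = 0.00722/(12.1·2.45) = 2.435×10^-4 K/W
  R_perlite = L/(kA) = 0.0896/(0.0502·2.45) = 0.7285 K/W
  R_conv,out = 1/(hA) = 1/(10.7·2.45) = 0.03815 K/W
ΣR = 5.102×10^-4 + 2.435×10^-4 + 0.7285 + 0.03815 = 0.7674 K/W
Q = ΔT/ΣR = (412 K − 302 K)/0.7674 = 143 W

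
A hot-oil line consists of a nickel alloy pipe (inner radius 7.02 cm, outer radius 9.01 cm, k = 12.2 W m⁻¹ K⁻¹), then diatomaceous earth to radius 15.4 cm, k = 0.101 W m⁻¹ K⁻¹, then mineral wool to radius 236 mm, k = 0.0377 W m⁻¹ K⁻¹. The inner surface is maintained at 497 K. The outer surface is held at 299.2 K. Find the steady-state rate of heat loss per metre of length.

Treat each layer as a resistance in series:
  R'_nickel alloy = ln(0.0901/0.0702)/(2πk) = 0.2496/(2π·12.2) = 0.003256 m·K/W
  R'_diatomaceous earth = ln(0.154/0.0901)/(2πk) = 0.5360/(2π·0.101) = 0.8447 m·K/W
  R'_mineral wool = ln(0.236/0.154)/(2πk) = 0.4269/(2π·0.0377) = 1.802 m·K/W
ΣR = 0.003256 + 0.8447 + 1.802 = 2.650 m·K/W
Q' = ΔT/ΣR = (497 K − 299.2 K)/2.650 = 74.6 W/m

Q' = 74.6 W/m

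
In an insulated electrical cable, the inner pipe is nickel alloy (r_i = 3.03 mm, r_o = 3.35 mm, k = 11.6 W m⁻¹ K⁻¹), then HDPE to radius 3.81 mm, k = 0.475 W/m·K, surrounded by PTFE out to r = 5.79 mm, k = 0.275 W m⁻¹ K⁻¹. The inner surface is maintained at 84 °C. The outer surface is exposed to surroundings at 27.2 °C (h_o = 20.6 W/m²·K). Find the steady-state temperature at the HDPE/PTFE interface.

T = 82.4 °C

Series thermal resistances, inner to outer:
  R'_nickel alloy = ln(0.00335/0.00303)/(2πk) = 0.1004/(2π·11.6) = 0.001377 m·K/W
  R'_HDPE = ln(0.00381/0.00335)/(2πk) = 0.1287/(2π·0.475) = 0.04311 m·K/W
  R'_PTFE = ln(0.00579/0.00381)/(2πk) = 0.4185/(2π·0.275) = 0.2422 m·K/W
  R'_conv,out = 1/(2πr h) = 1/(2π·0.00579·20.6) = 1.334 m·K/W
ΣR = 0.001377 + 0.04311 + 0.2422 + 1.334 = 1.621 m·K/W
Q' = ΔT/ΣR = (84 °C − 27.2 °C)/1.621 = 35.04 W/m
From the inner boundary to the HDPE/PTFE interface, ΣR_partial = 0.04449 m·K/W.
T_interface = T_in − Q'·ΣR_partial = 84 °C − (35.04)(0.04449) = 82.4 °C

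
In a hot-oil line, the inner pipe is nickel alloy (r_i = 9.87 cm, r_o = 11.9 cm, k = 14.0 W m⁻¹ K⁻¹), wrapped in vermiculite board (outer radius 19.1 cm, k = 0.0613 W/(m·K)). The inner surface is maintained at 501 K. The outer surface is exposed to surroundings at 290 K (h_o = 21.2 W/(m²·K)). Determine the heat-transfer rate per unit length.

Treat each layer as a resistance in series:
  R'_nickel alloy = ln(0.119/0.0987)/(2πk) = 0.1870/(2π·14.0) = 0.002126 m·K/W
  R'_vermiculite board = ln(0.191/0.119)/(2πk) = 0.4731/(2π·0.0613) = 1.228 m·K/W
  R'_conv,out = 1/(2πr h) = 1/(2π·0.191·21.2) = 0.03931 m·K/W
ΣR = 0.002126 + 1.228 + 0.03931 = 1.269 m·K/W
Q' = ΔT/ΣR = (501 K − 290 K)/1.269 = 166 W/m

Q' = 166 W/m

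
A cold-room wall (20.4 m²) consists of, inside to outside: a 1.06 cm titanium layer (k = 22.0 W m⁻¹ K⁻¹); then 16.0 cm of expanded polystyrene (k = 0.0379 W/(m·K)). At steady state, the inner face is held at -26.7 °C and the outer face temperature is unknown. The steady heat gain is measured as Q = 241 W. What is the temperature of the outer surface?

Series resistances:
  R_titanium = L/(kA) = 0.0106/(22.0·20.4) = 2.362×10^-5 K/W
  R_expanded polystyrene = L/(kA) = 0.160/(0.0379·20.4) = 0.2069 K/W
ΣR = 0.2070 K/W
ΔT = Q·ΣR = 241 × 0.2070 = 49.89 K
Heat flows inward, so T_out = T_in + ΔT = -26.7 + 49.89 = 23.2 °C

T_out = 23.2 °C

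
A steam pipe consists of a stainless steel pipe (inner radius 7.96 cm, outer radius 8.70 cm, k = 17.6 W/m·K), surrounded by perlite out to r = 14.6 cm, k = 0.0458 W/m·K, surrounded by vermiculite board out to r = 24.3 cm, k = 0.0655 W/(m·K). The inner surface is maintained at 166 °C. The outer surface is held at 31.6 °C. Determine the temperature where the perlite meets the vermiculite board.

Series thermal resistances, inner to outer:
  R'_stainless steel = ln(0.0870/0.0796)/(2πk) = 0.08889/(2π·17.6) = 8.039×10^-4 m·K/W
  R'_perlite = ln(0.146/0.0870)/(2πk) = 0.5177/(2π·0.0458) = 1.799 m·K/W
  R'_vermiculite board = ln(0.243/0.146)/(2πk) = 0.5095/(2π·0.0655) = 1.238 m·K/W
ΣR = 8.039×10^-4 + 1.799 + 1.238 = 3.038 m·K/W
Q' = ΔT/ΣR = (166 °C − 31.6 °C)/3.038 = 44.24 W/m
From the inner boundary to the perlite/vermiculite board interface, ΣR_partial = 1.800 m·K/W.
T_interface = T_in − Q'·ΣR_partial = 166 °C − (44.24)(1.800) = 86.4 °C

T = 86.4 °C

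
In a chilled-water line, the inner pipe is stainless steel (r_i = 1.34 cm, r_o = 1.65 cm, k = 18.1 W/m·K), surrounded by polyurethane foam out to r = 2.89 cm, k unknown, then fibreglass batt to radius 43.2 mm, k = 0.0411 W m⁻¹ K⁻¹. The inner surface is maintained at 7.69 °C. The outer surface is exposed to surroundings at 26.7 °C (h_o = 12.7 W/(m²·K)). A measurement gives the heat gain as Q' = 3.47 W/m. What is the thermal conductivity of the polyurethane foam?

k = 0.0246 W/m·K

ΣR = ΔT/Q' = |7.69 − 26.7|/3.47 = 5.478 m·K/W
Known resistances:
  R'_stainless steel = ln(0.0165/0.0134)/(2πk) = 0.2081/(2π·18.1) = 0.001830 m·K/W
  R'_fibreglass batt = ln(0.0432/0.0289)/(2πk) = 0.4020/(2π·0.0411) = 1.557 m·K/W
  R'_conv,out = 1/(2πr h) = 1/(2π·0.0432·12.7) = 0.2901 m·K/W
R_polyurethane foam = ΣR − ΣR_known = 5.478 − 1.849 = 3.629 m·K/W
ln(r₂/r₁)/(2πk) = 3.629 ⇒ k = 0.5605/(2π·3.629) = 0.0246 W/m·K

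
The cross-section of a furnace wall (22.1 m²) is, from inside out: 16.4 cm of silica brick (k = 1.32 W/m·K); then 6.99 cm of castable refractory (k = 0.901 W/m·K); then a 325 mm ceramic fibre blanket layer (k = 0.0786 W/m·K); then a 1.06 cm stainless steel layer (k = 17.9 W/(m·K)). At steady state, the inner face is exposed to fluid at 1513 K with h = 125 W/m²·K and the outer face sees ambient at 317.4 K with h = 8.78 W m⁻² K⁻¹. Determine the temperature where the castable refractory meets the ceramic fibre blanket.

Treat each layer as a resistance in series:
  R_conv,in = 1/(hA) = 1/(125·22.1) = 3.620×10^-4 K/W
  R_silica brick = L/(kA) = 0.164/(1.32·22.1) = 0.005622 K/W
  R_castable refractory = L/(kA) = 0.0699/(0.901·22.1) = 0.003510 K/W
  R_ceramic fibre blanket = L/(kA) = 0.325/(0.0786·22.1) = 0.1871 K/W
  R_stainless steel = L/(kA) = 0.0106/(17.9·22.1) = 2.680×10^-5 K/W
  R_conv,out = 1/(hA) = 1/(8.78·22.1) = 0.005154 K/W
ΣR = 3.620×10^-4 + 0.005622 + 0.003510 + 0.1871 + 2.680×10^-5 + 0.005154 = 0.2018 K/W
Q = ΔT/ΣR = (1513 K − 317.4 K)/0.2018 = 5925 W
From the inner boundary to the castable refractory/ceramic fibre blanket interface, ΣR_partial = 0.009494 K/W.
T_interface = T_in − Q·ΣR_partial = 1513 K − (5925)(0.009494) = 1457 K

T = 1457 K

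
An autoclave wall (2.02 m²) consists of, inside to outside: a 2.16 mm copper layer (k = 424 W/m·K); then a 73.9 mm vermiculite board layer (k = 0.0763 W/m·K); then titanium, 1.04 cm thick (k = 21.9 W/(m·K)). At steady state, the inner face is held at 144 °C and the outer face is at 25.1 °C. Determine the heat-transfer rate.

Treat each layer as a resistance in series:
  R_copper = L/(kA) = 0.00216/(424·2.02) = 2.522×10^-6 K/W
  R_vermiculite board = L/(kA) = 0.0739/(0.0763·2.02) = 0.4795 K/W
  R_titanium = L/(kA) = 0.0104/(21.9·2.02) = 2.351×10^-4 K/W
ΣR = 2.522×10^-6 + 0.4795 + 2.351×10^-4 = 0.4797 K/W
Q = ΔT/ΣR = (144 °C − 25.1 °C)/0.4797 = 248 W

Q = 248 W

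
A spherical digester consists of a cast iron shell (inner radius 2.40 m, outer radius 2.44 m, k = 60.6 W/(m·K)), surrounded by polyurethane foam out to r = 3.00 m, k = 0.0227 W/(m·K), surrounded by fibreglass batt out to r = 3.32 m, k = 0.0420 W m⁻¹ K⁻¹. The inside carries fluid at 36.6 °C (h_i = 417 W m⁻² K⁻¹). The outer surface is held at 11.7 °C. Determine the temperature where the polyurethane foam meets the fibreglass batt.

Resistance network (inner→outer):
  R_conv,in = 1/(4πr²h) = 1/(4π·2.40²·417) = 3.313×10^-5 K/W
  R_cast iron = (1/2.40 − 1/2.44)/(4πk) = 0.006831/(4π·60.6) = 8.970×10^-6 K/W
  R_polyurethane foam = (1/2.44 − 1/3.00)/(4πk) = 0.07650/(4π·0.0227) = 0.2682 K/W
  R_fibreglass batt = (1/3.00 − 1/3.32)/(4πk) = 0.03213/(4π·0.0420) = 0.06087 K/W
ΣR = 3.313×10^-5 + 8.970×10^-6 + 0.2682 + 0.06087 = 0.3291 K/W
Q = ΔT/ΣR = (36.6 °C − 11.7 °C)/0.3291 = 75.66 W
From the inner boundary to the polyurethane foam/fibreglass batt interface, ΣR_partial = 0.2682 K/W.
T_interface = T_in − Q·ΣR_partial = 36.6 °C − (75.66)(0.2682) = 16.3 °C

T = 16.3 °C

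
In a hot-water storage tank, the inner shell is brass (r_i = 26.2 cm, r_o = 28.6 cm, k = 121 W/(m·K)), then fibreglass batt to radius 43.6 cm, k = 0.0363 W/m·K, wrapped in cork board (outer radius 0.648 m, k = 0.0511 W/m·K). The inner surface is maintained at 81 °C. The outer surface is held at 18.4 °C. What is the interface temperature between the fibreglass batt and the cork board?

T = 37.6 °C

Treat each layer as a resistance in series:
  R_brass = (1/0.262 − 1/0.286)/(4πk) = 0.3203/(4π·121) = 2.106×10^-4 K/W
  R_fibreglass batt = (1/0.286 − 1/0.436)/(4πk) = 1.203/(4π·0.0363) = 2.637 K/W
  R_cork board = (1/0.436 − 1/0.648)/(4πk) = 0.7504/(4π·0.0511) = 1.169 K/W
ΣR = 2.106×10^-4 + 2.637 + 1.169 = 3.806 K/W
Q = ΔT/ΣR = (81 °C − 18.4 °C)/3.806 = 16.45 W
From the inner boundary to the fibreglass batt/cork board interface, ΣR_partial = 2.637 K/W.
T_interface = T_in − Q·ΣR_partial = 81 °C − (16.45)(2.637) = 37.6 °C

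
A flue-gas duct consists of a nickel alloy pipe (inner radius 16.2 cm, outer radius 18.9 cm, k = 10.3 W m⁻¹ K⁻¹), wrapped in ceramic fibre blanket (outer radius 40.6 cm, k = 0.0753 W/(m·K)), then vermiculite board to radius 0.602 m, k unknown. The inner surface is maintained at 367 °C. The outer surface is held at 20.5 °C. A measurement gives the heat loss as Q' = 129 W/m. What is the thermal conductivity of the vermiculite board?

k = 0.0587 W/m·K

ΣR = ΔT/Q' = |367 − 20.5|/129 = 2.686 m·K/W
Known resistances:
  R'_nickel alloy = ln(0.189/0.162)/(2πk) = 0.1542/(2π·10.3) = 0.002382 m·K/W
  R'_ceramic fibre blanket = ln(0.406/0.189)/(2πk) = 0.7646/(2π·0.0753) = 1.616 m·K/W
R_vermiculite board = ΣR − ΣR_known = 2.686 − 1.618 = 1.068 m·K/W
ln(r₂/r₁)/(2πk) = 1.068 ⇒ k = 0.3939/(2π·1.068) = 0.0587 W/m·K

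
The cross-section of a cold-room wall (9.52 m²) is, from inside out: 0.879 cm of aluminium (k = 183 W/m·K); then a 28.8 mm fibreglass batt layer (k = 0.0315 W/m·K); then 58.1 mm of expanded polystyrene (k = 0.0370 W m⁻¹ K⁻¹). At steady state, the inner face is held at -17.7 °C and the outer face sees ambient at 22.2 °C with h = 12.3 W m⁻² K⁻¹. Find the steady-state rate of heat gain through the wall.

Treat each layer as a resistance in series:
  R_aluminium = L/(kA) = 0.00879/(183·9.52) = 5.045×10^-6 K/W
  R_fibreglass batt = L/(kA) = 0.0288/(0.0315·9.52) = 0.09604 K/W
  R_expanded polystyrene = L/(kA) = 0.0581/(0.0370·9.52) = 0.1649 K/W
  R_conv,out = 1/(hA) = 1/(12.3·9.52) = 0.008540 K/W
ΣR = 5.045×10^-6 + 0.09604 + 0.1649 + 0.008540 = 0.2695 K/W
Q = ΔT/ΣR = (-17.7 °C − 22.2 °C)/0.2695 = -148 W
(Negative Q ⇒ heat flows inward; heat gain = 148 W.)

Q = 148 W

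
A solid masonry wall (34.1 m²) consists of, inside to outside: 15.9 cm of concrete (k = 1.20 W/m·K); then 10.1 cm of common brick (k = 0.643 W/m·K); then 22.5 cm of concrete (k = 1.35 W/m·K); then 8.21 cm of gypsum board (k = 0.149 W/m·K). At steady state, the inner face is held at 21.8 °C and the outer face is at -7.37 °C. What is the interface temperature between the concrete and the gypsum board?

Series thermal resistances, inner to outer:
  R_concrete = L/(kA) = 0.159/(1.20·34.1) = 0.003886 K/W
  R_common brick = L/(kA) = 0.101/(0.643·34.1) = 0.004606 K/W
  R_concrete = L/(kA) = 0.225/(1.35·34.1) = 0.004888 K/W
  R_gypsum board = L/(kA) = 0.0821/(0.149·34.1) = 0.01616 K/W
ΣR = 0.003886 + 0.004606 + 0.004888 + 0.01616 = 0.02954 K/W
Q = ΔT/ΣR = (21.8 °C − -7.37 °C)/0.02954 = 987.5 W
From the inner boundary to the concrete/gypsum board interface, ΣR_partial = 0.01338 K/W.
T_interface = T_in − Q·ΣR_partial = 21.8 °C − (987.5)(0.01338) = 8.59 °C

T = 8.59 °C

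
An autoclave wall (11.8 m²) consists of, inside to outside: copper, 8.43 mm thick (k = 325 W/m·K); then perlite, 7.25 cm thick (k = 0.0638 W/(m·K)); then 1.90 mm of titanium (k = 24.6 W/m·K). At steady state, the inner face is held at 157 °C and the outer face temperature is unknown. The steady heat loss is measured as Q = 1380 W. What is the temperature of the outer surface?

T_out = 24.1 °C

Series resistances:
  R_copper = L/(kA) = 0.00843/(325·11.8) = 2.198×10^-6 K/W
  R_perlite = L/(kA) = 0.0725/(0.0638·11.8) = 0.09630 K/W
  R_titanium = L/(kA) = 0.00190/(24.6·11.8) = 6.545×10^-6 K/W
ΣR = 0.09631 K/W
ΔT = Q·ΣR = 1380 × 0.09631 = 132.9 K
Heat flows outward, so T_out = T_in − ΔT = 157 − 132.9 = 24.1 °C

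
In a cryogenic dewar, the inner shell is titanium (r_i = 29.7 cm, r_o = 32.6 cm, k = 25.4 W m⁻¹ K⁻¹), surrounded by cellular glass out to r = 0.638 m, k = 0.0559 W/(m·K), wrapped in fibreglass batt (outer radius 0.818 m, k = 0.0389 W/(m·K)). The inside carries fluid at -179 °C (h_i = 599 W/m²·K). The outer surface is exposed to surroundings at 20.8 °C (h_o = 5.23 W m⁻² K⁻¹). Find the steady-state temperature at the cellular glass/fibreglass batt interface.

Resistance network (inner→outer):
  R_conv,in = 1/(4πr²h) = 1/(4π·0.297²·599) = 0.001506 K/W
  R_titanium = (1/0.297 − 1/0.326)/(4πk) = 0.2995/(4π·25.4) = 9.384×10^-4 K/W
  R_cellular glass = (1/0.326 − 1/0.638)/(4πk) = 1.500/(4π·0.0559) = 2.135 K/W
  R_fibreglass batt = (1/0.638 − 1/0.818)/(4πk) = 0.3449/(4π·0.0389) = 0.7056 K/W
  R_conv,out = 1/(4πr²h) = 1/(4π·0.818²·5.23) = 0.02274 K/W
ΣR = 0.001506 + 9.384×10^-4 + 2.135 + 0.7056 + 0.02274 = 2.866 K/W
Q = ΔT/ΣR = (-179 °C − 20.8 °C)/2.866 = -69.71 W
From the inner boundary to the cellular glass/fibreglass batt interface, ΣR_partial = 2.137 K/W.
T_interface = T_in − Q·ΣR_partial = -179 °C − (-69.71)(2.137) = -30.0 °C

T = -30.0 °C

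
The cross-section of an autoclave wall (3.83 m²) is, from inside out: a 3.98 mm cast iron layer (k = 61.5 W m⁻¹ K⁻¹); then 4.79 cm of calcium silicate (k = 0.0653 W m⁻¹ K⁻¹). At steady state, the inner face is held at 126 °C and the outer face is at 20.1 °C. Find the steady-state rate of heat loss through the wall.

Resistance network (inner→outer):
  R_cast iron = L/(kA) = 0.00398/(61.5·3.83) = 1.690×10^-5 K/W
  R_calcium silicate = L/(kA) = 0.0479/(0.0653·3.83) = 0.1915 K/W
ΣR = 1.690×10^-5 + 0.1915 = 0.1915 K/W
Q = ΔT/ΣR = (126 °C − 20.1 °C)/0.1915 = 553 W

Q = 553 W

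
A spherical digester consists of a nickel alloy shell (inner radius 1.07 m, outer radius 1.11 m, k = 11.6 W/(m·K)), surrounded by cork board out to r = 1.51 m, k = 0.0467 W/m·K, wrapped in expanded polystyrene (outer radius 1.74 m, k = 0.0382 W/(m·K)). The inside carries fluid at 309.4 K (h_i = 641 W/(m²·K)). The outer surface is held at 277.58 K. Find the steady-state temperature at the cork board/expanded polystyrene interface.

T = 287.4 K

Series thermal resistances, inner to outer:
  R_conv,in = 1/(4πr²h) = 1/(4π·1.07²·641) = 1.084×10^-4 K/W
  R_nickel alloy = (1/1.07 − 1/1.11)/(4πk) = 0.03368/(4π·11.6) = 2.310×10^-4 K/W
  R_cork board = (1/1.11 − 1/1.51)/(4πk) = 0.2386/(4π·0.0467) = 0.4067 K/W
  R_expanded polystyrene = (1/1.51 − 1/1.74)/(4πk) = 0.08754/(4π·0.0382) = 0.1824 K/W
ΣR = 1.084×10^-4 + 2.310×10^-4 + 0.4067 + 0.1824 = 0.5894 K/W
Q = ΔT/ΣR = (309.4 K − 277.58 K)/0.5894 = 53.99 W
From the inner boundary to the cork board/expanded polystyrene interface, ΣR_partial = 0.4070 K/W.
T_interface = T_in − Q·ΣR_partial = 309.4 K − (53.99)(0.4070) = 287.4 K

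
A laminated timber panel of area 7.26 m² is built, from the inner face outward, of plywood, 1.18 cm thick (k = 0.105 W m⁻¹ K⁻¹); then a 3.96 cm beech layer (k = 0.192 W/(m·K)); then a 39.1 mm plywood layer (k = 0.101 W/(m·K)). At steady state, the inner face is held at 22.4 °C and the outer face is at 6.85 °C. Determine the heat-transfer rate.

Q = 160 W

Treat each layer as a resistance in series:
  R_plywood = L/(kA) = 0.0118/(0.105·7.26) = 0.01548 K/W
  R_beech = L/(kA) = 0.0396/(0.192·7.26) = 0.02841 K/W
  R_plywood = L/(kA) = 0.0391/(0.101·7.26) = 0.05332 K/W
ΣR = 0.01548 + 0.02841 + 0.05332 = 0.09721 K/W
Q = ΔT/ΣR = (22.4 °C − 6.85 °C)/0.09721 = 160 W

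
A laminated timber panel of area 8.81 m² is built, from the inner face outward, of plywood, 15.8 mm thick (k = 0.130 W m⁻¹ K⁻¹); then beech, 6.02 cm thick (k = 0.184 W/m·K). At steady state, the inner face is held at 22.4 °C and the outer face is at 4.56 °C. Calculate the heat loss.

Q = 350 W

Resistance network (inner→outer):
  R_plywood = L/(kA) = 0.0158/(0.130·8.81) = 0.01380 K/W
  R_beech = L/(kA) = 0.0602/(0.184·8.81) = 0.03714 K/W
ΣR = 0.01380 + 0.03714 = 0.05094 K/W
Q = ΔT/ΣR = (22.4 °C − 4.56 °C)/0.05094 = 350 W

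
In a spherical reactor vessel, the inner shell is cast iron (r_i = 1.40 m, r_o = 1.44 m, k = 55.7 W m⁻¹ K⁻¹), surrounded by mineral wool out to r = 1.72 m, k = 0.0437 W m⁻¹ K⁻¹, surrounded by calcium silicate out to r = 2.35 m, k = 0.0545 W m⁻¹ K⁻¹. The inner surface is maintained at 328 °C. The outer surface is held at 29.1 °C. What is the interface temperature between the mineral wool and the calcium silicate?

T = 186 °C

Series thermal resistances, inner to outer:
  R_cast iron = (1/1.40 − 1/1.44)/(4πk) = 0.01984/(4π·55.7) = 2.835×10^-5 K/W
  R_mineral wool = (1/1.44 − 1/1.72)/(4πk) = 0.1130/(4π·0.0437) = 0.2059 K/W
  R_calcium silicate = (1/1.72 − 1/2.35)/(4πk) = 0.1559/(4π·0.0545) = 0.2276 K/W
ΣR = 2.835×10^-5 + 0.2059 + 0.2276 = 0.4335 K/W
Q = ΔT/ΣR = (328 °C − 29.1 °C)/0.4335 = 689.5 W
From the inner boundary to the mineral wool/calcium silicate interface, ΣR_partial = 0.2059 K/W.
T_interface = T_in − Q·ΣR_partial = 328 °C − (689.5)(0.2059) = 186 °C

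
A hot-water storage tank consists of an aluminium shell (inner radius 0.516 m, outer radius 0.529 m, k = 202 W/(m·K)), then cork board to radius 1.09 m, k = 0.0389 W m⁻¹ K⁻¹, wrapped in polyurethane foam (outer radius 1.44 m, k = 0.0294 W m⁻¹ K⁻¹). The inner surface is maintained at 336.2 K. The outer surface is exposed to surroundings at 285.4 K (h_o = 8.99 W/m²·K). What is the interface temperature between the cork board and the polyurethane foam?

T = 297.3 K

Series thermal resistances, inner to outer:
  R_aluminium = (1/0.516 − 1/0.529)/(4πk) = 0.04763/(4π·202) = 1.876×10^-5 K/W
  R_cork board = (1/0.529 − 1/1.09)/(4πk) = 0.9729/(4π·0.0389) = 1.990 K/W
  R_polyurethane foam = (1/1.09 − 1/1.44)/(4πk) = 0.2230/(4π·0.0294) = 0.6036 K/W
  R_conv,out = 1/(4πr²h) = 1/(4π·1.44²·8.99) = 0.004269 K/W
ΣR = 1.876×10^-5 + 1.990 + 0.6036 + 0.004269 = 2.598 K/W
Q = ΔT/ΣR = (336.2 K − 285.4 K)/2.598 = 19.55 W
From the inner boundary to the cork board/polyurethane foam interface, ΣR_partial = 1.990 K/W.
T_interface = T_in − Q·ΣR_partial = 336.2 K − (19.55)(1.990) = 297.3 K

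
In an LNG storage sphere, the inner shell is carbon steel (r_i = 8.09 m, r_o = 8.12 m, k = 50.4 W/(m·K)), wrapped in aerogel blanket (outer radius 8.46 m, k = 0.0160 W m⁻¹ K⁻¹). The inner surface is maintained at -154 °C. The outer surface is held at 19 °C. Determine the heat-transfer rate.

Q = 7030 W

Resistance network (inner→outer):
  R_carbon steel = (1/8.09 − 1/8.12)/(4πk) = 4.567×10^-4/(4π·50.4) = 7.211×10^-7 K/W
  R_aerogel blanket = (1/8.12 − 1/8.46)/(4πk) = 0.004949/(4π·0.0160) = 0.02462 K/W
ΣR = 7.211×10^-7 + 0.02462 = 0.02462 K/W
Q = ΔT/ΣR = (-154 °C − 19 °C)/0.02462 = -7030 W
(Negative Q ⇒ heat flows inward; heat gain = 7030 W.)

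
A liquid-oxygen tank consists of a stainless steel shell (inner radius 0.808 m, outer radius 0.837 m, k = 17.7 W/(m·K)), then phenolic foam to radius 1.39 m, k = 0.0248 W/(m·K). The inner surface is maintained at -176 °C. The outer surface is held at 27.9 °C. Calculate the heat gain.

Q = 134 W

Treat each layer as a resistance in series:
  R_stainless steel = (1/0.808 − 1/0.837)/(4πk) = 0.04288/(4π·17.7) = 1.928×10^-4 K/W
  R_phenolic foam = (1/0.837 − 1/1.39)/(4πk) = 0.4753/(4π·0.0248) = 1.525 K/W
ΣR = 1.928×10^-4 + 1.525 = 1.525 K/W
Q = ΔT/ΣR = (-176 °C − 27.9 °C)/1.525 = -134 W
(Negative Q ⇒ heat flows inward; heat gain = 134 W.)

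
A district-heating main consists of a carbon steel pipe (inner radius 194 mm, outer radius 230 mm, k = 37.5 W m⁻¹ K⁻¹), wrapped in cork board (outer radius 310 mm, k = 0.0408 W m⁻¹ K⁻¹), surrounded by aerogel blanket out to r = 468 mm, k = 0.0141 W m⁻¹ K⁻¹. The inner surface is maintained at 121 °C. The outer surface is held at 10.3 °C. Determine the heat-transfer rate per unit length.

Q' = 19.0 W/m

Treat each layer as a resistance in series:
  R'_carbon steel = ln(0.230/0.194)/(2πk) = 0.1702/(2π·37.5) = 7.224×10^-4 m·K/W
  R'_cork board = ln(0.310/0.230)/(2πk) = 0.2985/(2π·0.0408) = 1.164 m·K/W
  R'_aerogel blanket = ln(0.468/0.310)/(2πk) = 0.4119/(2π·0.0141) = 4.649 m·K/W
ΣR = 7.224×10^-4 + 1.164 + 4.649 = 5.814 m·K/W
Q' = ΔT/ΣR = (121 °C − 10.3 °C)/5.814 = 19.0 W/m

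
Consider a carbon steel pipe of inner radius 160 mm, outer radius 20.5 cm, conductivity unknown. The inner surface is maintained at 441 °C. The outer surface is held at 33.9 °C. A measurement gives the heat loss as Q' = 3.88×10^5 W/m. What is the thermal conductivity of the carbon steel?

ΣR = ΔT/Q' = |441 − 33.9|/3.88×10^5 = 0.001049 m·K/W
ln(r₂/r₁)/(2πk) = 0.001049 ⇒ k = 0.2478/(2π·0.001049) = 37.6 W/m·K

k = 37.6 W/m·K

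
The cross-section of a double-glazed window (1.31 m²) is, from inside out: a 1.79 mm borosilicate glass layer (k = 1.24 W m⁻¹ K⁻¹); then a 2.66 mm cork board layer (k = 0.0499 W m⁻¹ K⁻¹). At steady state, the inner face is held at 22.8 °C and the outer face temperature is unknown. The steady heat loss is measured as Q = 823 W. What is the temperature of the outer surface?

T_out = -11.6 °C

Sum the resistances:
  R_borosilicate glass = L/(kA) = 0.00179/(1.24·1.31) = 0.001102 K/W
  R_cork board = L/(kA) = 0.00266/(0.0499·1.31) = 0.04069 K/W
ΣR = 0.04179 K/W
ΔT = Q·ΣR = 823 × 0.04179 = 34.39 K
Heat flows outward, so T_out = T_in − ΔT = 22.8 − 34.39 = -11.6 °C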